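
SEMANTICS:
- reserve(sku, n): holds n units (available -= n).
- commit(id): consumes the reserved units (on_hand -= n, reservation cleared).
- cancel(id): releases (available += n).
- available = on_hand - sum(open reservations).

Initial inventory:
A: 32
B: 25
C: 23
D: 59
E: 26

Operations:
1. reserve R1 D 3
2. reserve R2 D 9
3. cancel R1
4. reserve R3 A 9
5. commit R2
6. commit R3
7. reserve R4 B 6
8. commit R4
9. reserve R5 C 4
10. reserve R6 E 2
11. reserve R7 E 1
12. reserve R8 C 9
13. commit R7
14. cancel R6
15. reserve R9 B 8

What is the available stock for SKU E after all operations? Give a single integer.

Answer: 25

Derivation:
Step 1: reserve R1 D 3 -> on_hand[A=32 B=25 C=23 D=59 E=26] avail[A=32 B=25 C=23 D=56 E=26] open={R1}
Step 2: reserve R2 D 9 -> on_hand[A=32 B=25 C=23 D=59 E=26] avail[A=32 B=25 C=23 D=47 E=26] open={R1,R2}
Step 3: cancel R1 -> on_hand[A=32 B=25 C=23 D=59 E=26] avail[A=32 B=25 C=23 D=50 E=26] open={R2}
Step 4: reserve R3 A 9 -> on_hand[A=32 B=25 C=23 D=59 E=26] avail[A=23 B=25 C=23 D=50 E=26] open={R2,R3}
Step 5: commit R2 -> on_hand[A=32 B=25 C=23 D=50 E=26] avail[A=23 B=25 C=23 D=50 E=26] open={R3}
Step 6: commit R3 -> on_hand[A=23 B=25 C=23 D=50 E=26] avail[A=23 B=25 C=23 D=50 E=26] open={}
Step 7: reserve R4 B 6 -> on_hand[A=23 B=25 C=23 D=50 E=26] avail[A=23 B=19 C=23 D=50 E=26] open={R4}
Step 8: commit R4 -> on_hand[A=23 B=19 C=23 D=50 E=26] avail[A=23 B=19 C=23 D=50 E=26] open={}
Step 9: reserve R5 C 4 -> on_hand[A=23 B=19 C=23 D=50 E=26] avail[A=23 B=19 C=19 D=50 E=26] open={R5}
Step 10: reserve R6 E 2 -> on_hand[A=23 B=19 C=23 D=50 E=26] avail[A=23 B=19 C=19 D=50 E=24] open={R5,R6}
Step 11: reserve R7 E 1 -> on_hand[A=23 B=19 C=23 D=50 E=26] avail[A=23 B=19 C=19 D=50 E=23] open={R5,R6,R7}
Step 12: reserve R8 C 9 -> on_hand[A=23 B=19 C=23 D=50 E=26] avail[A=23 B=19 C=10 D=50 E=23] open={R5,R6,R7,R8}
Step 13: commit R7 -> on_hand[A=23 B=19 C=23 D=50 E=25] avail[A=23 B=19 C=10 D=50 E=23] open={R5,R6,R8}
Step 14: cancel R6 -> on_hand[A=23 B=19 C=23 D=50 E=25] avail[A=23 B=19 C=10 D=50 E=25] open={R5,R8}
Step 15: reserve R9 B 8 -> on_hand[A=23 B=19 C=23 D=50 E=25] avail[A=23 B=11 C=10 D=50 E=25] open={R5,R8,R9}
Final available[E] = 25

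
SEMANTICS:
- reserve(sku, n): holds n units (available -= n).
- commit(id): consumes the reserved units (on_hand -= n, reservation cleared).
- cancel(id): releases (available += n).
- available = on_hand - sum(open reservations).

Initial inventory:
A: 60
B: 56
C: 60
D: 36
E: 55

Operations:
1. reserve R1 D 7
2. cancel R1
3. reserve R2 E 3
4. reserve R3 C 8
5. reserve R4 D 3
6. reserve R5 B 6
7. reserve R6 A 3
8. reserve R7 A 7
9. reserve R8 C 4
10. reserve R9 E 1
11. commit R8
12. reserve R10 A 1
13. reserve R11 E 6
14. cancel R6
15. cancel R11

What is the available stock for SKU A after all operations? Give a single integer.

Step 1: reserve R1 D 7 -> on_hand[A=60 B=56 C=60 D=36 E=55] avail[A=60 B=56 C=60 D=29 E=55] open={R1}
Step 2: cancel R1 -> on_hand[A=60 B=56 C=60 D=36 E=55] avail[A=60 B=56 C=60 D=36 E=55] open={}
Step 3: reserve R2 E 3 -> on_hand[A=60 B=56 C=60 D=36 E=55] avail[A=60 B=56 C=60 D=36 E=52] open={R2}
Step 4: reserve R3 C 8 -> on_hand[A=60 B=56 C=60 D=36 E=55] avail[A=60 B=56 C=52 D=36 E=52] open={R2,R3}
Step 5: reserve R4 D 3 -> on_hand[A=60 B=56 C=60 D=36 E=55] avail[A=60 B=56 C=52 D=33 E=52] open={R2,R3,R4}
Step 6: reserve R5 B 6 -> on_hand[A=60 B=56 C=60 D=36 E=55] avail[A=60 B=50 C=52 D=33 E=52] open={R2,R3,R4,R5}
Step 7: reserve R6 A 3 -> on_hand[A=60 B=56 C=60 D=36 E=55] avail[A=57 B=50 C=52 D=33 E=52] open={R2,R3,R4,R5,R6}
Step 8: reserve R7 A 7 -> on_hand[A=60 B=56 C=60 D=36 E=55] avail[A=50 B=50 C=52 D=33 E=52] open={R2,R3,R4,R5,R6,R7}
Step 9: reserve R8 C 4 -> on_hand[A=60 B=56 C=60 D=36 E=55] avail[A=50 B=50 C=48 D=33 E=52] open={R2,R3,R4,R5,R6,R7,R8}
Step 10: reserve R9 E 1 -> on_hand[A=60 B=56 C=60 D=36 E=55] avail[A=50 B=50 C=48 D=33 E=51] open={R2,R3,R4,R5,R6,R7,R8,R9}
Step 11: commit R8 -> on_hand[A=60 B=56 C=56 D=36 E=55] avail[A=50 B=50 C=48 D=33 E=51] open={R2,R3,R4,R5,R6,R7,R9}
Step 12: reserve R10 A 1 -> on_hand[A=60 B=56 C=56 D=36 E=55] avail[A=49 B=50 C=48 D=33 E=51] open={R10,R2,R3,R4,R5,R6,R7,R9}
Step 13: reserve R11 E 6 -> on_hand[A=60 B=56 C=56 D=36 E=55] avail[A=49 B=50 C=48 D=33 E=45] open={R10,R11,R2,R3,R4,R5,R6,R7,R9}
Step 14: cancel R6 -> on_hand[A=60 B=56 C=56 D=36 E=55] avail[A=52 B=50 C=48 D=33 E=45] open={R10,R11,R2,R3,R4,R5,R7,R9}
Step 15: cancel R11 -> on_hand[A=60 B=56 C=56 D=36 E=55] avail[A=52 B=50 C=48 D=33 E=51] open={R10,R2,R3,R4,R5,R7,R9}
Final available[A] = 52

Answer: 52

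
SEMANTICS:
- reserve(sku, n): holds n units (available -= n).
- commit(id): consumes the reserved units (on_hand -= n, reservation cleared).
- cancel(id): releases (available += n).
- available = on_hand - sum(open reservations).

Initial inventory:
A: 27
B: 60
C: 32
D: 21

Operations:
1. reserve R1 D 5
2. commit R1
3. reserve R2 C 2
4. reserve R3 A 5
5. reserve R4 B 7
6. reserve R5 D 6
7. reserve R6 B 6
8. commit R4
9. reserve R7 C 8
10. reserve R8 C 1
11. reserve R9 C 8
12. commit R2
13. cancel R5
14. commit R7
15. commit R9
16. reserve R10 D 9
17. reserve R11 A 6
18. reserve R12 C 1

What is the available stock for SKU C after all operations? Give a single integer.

Step 1: reserve R1 D 5 -> on_hand[A=27 B=60 C=32 D=21] avail[A=27 B=60 C=32 D=16] open={R1}
Step 2: commit R1 -> on_hand[A=27 B=60 C=32 D=16] avail[A=27 B=60 C=32 D=16] open={}
Step 3: reserve R2 C 2 -> on_hand[A=27 B=60 C=32 D=16] avail[A=27 B=60 C=30 D=16] open={R2}
Step 4: reserve R3 A 5 -> on_hand[A=27 B=60 C=32 D=16] avail[A=22 B=60 C=30 D=16] open={R2,R3}
Step 5: reserve R4 B 7 -> on_hand[A=27 B=60 C=32 D=16] avail[A=22 B=53 C=30 D=16] open={R2,R3,R4}
Step 6: reserve R5 D 6 -> on_hand[A=27 B=60 C=32 D=16] avail[A=22 B=53 C=30 D=10] open={R2,R3,R4,R5}
Step 7: reserve R6 B 6 -> on_hand[A=27 B=60 C=32 D=16] avail[A=22 B=47 C=30 D=10] open={R2,R3,R4,R5,R6}
Step 8: commit R4 -> on_hand[A=27 B=53 C=32 D=16] avail[A=22 B=47 C=30 D=10] open={R2,R3,R5,R6}
Step 9: reserve R7 C 8 -> on_hand[A=27 B=53 C=32 D=16] avail[A=22 B=47 C=22 D=10] open={R2,R3,R5,R6,R7}
Step 10: reserve R8 C 1 -> on_hand[A=27 B=53 C=32 D=16] avail[A=22 B=47 C=21 D=10] open={R2,R3,R5,R6,R7,R8}
Step 11: reserve R9 C 8 -> on_hand[A=27 B=53 C=32 D=16] avail[A=22 B=47 C=13 D=10] open={R2,R3,R5,R6,R7,R8,R9}
Step 12: commit R2 -> on_hand[A=27 B=53 C=30 D=16] avail[A=22 B=47 C=13 D=10] open={R3,R5,R6,R7,R8,R9}
Step 13: cancel R5 -> on_hand[A=27 B=53 C=30 D=16] avail[A=22 B=47 C=13 D=16] open={R3,R6,R7,R8,R9}
Step 14: commit R7 -> on_hand[A=27 B=53 C=22 D=16] avail[A=22 B=47 C=13 D=16] open={R3,R6,R8,R9}
Step 15: commit R9 -> on_hand[A=27 B=53 C=14 D=16] avail[A=22 B=47 C=13 D=16] open={R3,R6,R8}
Step 16: reserve R10 D 9 -> on_hand[A=27 B=53 C=14 D=16] avail[A=22 B=47 C=13 D=7] open={R10,R3,R6,R8}
Step 17: reserve R11 A 6 -> on_hand[A=27 B=53 C=14 D=16] avail[A=16 B=47 C=13 D=7] open={R10,R11,R3,R6,R8}
Step 18: reserve R12 C 1 -> on_hand[A=27 B=53 C=14 D=16] avail[A=16 B=47 C=12 D=7] open={R10,R11,R12,R3,R6,R8}
Final available[C] = 12

Answer: 12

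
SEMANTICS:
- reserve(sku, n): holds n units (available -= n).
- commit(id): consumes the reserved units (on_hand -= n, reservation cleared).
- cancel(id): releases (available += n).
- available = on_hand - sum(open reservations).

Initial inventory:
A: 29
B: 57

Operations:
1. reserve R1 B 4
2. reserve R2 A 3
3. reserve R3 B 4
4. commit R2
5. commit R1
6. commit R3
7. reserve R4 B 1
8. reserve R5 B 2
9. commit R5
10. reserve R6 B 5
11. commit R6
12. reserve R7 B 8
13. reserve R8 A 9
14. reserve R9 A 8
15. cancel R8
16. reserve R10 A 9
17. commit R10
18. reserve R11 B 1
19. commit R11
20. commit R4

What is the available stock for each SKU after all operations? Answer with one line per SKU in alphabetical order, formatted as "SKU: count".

Answer: A: 9
B: 32

Derivation:
Step 1: reserve R1 B 4 -> on_hand[A=29 B=57] avail[A=29 B=53] open={R1}
Step 2: reserve R2 A 3 -> on_hand[A=29 B=57] avail[A=26 B=53] open={R1,R2}
Step 3: reserve R3 B 4 -> on_hand[A=29 B=57] avail[A=26 B=49] open={R1,R2,R3}
Step 4: commit R2 -> on_hand[A=26 B=57] avail[A=26 B=49] open={R1,R3}
Step 5: commit R1 -> on_hand[A=26 B=53] avail[A=26 B=49] open={R3}
Step 6: commit R3 -> on_hand[A=26 B=49] avail[A=26 B=49] open={}
Step 7: reserve R4 B 1 -> on_hand[A=26 B=49] avail[A=26 B=48] open={R4}
Step 8: reserve R5 B 2 -> on_hand[A=26 B=49] avail[A=26 B=46] open={R4,R5}
Step 9: commit R5 -> on_hand[A=26 B=47] avail[A=26 B=46] open={R4}
Step 10: reserve R6 B 5 -> on_hand[A=26 B=47] avail[A=26 B=41] open={R4,R6}
Step 11: commit R6 -> on_hand[A=26 B=42] avail[A=26 B=41] open={R4}
Step 12: reserve R7 B 8 -> on_hand[A=26 B=42] avail[A=26 B=33] open={R4,R7}
Step 13: reserve R8 A 9 -> on_hand[A=26 B=42] avail[A=17 B=33] open={R4,R7,R8}
Step 14: reserve R9 A 8 -> on_hand[A=26 B=42] avail[A=9 B=33] open={R4,R7,R8,R9}
Step 15: cancel R8 -> on_hand[A=26 B=42] avail[A=18 B=33] open={R4,R7,R9}
Step 16: reserve R10 A 9 -> on_hand[A=26 B=42] avail[A=9 B=33] open={R10,R4,R7,R9}
Step 17: commit R10 -> on_hand[A=17 B=42] avail[A=9 B=33] open={R4,R7,R9}
Step 18: reserve R11 B 1 -> on_hand[A=17 B=42] avail[A=9 B=32] open={R11,R4,R7,R9}
Step 19: commit R11 -> on_hand[A=17 B=41] avail[A=9 B=32] open={R4,R7,R9}
Step 20: commit R4 -> on_hand[A=17 B=40] avail[A=9 B=32] open={R7,R9}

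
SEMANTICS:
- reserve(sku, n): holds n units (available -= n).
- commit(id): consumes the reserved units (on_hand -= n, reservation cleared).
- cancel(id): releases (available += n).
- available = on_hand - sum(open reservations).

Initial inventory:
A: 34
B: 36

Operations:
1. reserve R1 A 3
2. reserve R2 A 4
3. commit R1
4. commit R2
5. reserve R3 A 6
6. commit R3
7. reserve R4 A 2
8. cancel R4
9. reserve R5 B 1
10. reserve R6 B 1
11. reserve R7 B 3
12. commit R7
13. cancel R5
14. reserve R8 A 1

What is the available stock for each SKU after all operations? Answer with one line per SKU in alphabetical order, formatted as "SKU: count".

Answer: A: 20
B: 32

Derivation:
Step 1: reserve R1 A 3 -> on_hand[A=34 B=36] avail[A=31 B=36] open={R1}
Step 2: reserve R2 A 4 -> on_hand[A=34 B=36] avail[A=27 B=36] open={R1,R2}
Step 3: commit R1 -> on_hand[A=31 B=36] avail[A=27 B=36] open={R2}
Step 4: commit R2 -> on_hand[A=27 B=36] avail[A=27 B=36] open={}
Step 5: reserve R3 A 6 -> on_hand[A=27 B=36] avail[A=21 B=36] open={R3}
Step 6: commit R3 -> on_hand[A=21 B=36] avail[A=21 B=36] open={}
Step 7: reserve R4 A 2 -> on_hand[A=21 B=36] avail[A=19 B=36] open={R4}
Step 8: cancel R4 -> on_hand[A=21 B=36] avail[A=21 B=36] open={}
Step 9: reserve R5 B 1 -> on_hand[A=21 B=36] avail[A=21 B=35] open={R5}
Step 10: reserve R6 B 1 -> on_hand[A=21 B=36] avail[A=21 B=34] open={R5,R6}
Step 11: reserve R7 B 3 -> on_hand[A=21 B=36] avail[A=21 B=31] open={R5,R6,R7}
Step 12: commit R7 -> on_hand[A=21 B=33] avail[A=21 B=31] open={R5,R6}
Step 13: cancel R5 -> on_hand[A=21 B=33] avail[A=21 B=32] open={R6}
Step 14: reserve R8 A 1 -> on_hand[A=21 B=33] avail[A=20 B=32] open={R6,R8}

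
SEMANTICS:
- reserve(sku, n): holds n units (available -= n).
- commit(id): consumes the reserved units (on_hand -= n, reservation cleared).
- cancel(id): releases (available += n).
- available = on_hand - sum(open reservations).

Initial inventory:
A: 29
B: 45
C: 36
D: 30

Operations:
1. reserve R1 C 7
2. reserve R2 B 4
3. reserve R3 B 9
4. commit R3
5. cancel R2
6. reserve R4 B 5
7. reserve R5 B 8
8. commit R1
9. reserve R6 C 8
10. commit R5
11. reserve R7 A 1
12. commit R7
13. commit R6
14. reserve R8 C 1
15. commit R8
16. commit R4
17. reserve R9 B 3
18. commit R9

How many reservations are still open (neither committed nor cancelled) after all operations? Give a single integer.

Answer: 0

Derivation:
Step 1: reserve R1 C 7 -> on_hand[A=29 B=45 C=36 D=30] avail[A=29 B=45 C=29 D=30] open={R1}
Step 2: reserve R2 B 4 -> on_hand[A=29 B=45 C=36 D=30] avail[A=29 B=41 C=29 D=30] open={R1,R2}
Step 3: reserve R3 B 9 -> on_hand[A=29 B=45 C=36 D=30] avail[A=29 B=32 C=29 D=30] open={R1,R2,R3}
Step 4: commit R3 -> on_hand[A=29 B=36 C=36 D=30] avail[A=29 B=32 C=29 D=30] open={R1,R2}
Step 5: cancel R2 -> on_hand[A=29 B=36 C=36 D=30] avail[A=29 B=36 C=29 D=30] open={R1}
Step 6: reserve R4 B 5 -> on_hand[A=29 B=36 C=36 D=30] avail[A=29 B=31 C=29 D=30] open={R1,R4}
Step 7: reserve R5 B 8 -> on_hand[A=29 B=36 C=36 D=30] avail[A=29 B=23 C=29 D=30] open={R1,R4,R5}
Step 8: commit R1 -> on_hand[A=29 B=36 C=29 D=30] avail[A=29 B=23 C=29 D=30] open={R4,R5}
Step 9: reserve R6 C 8 -> on_hand[A=29 B=36 C=29 D=30] avail[A=29 B=23 C=21 D=30] open={R4,R5,R6}
Step 10: commit R5 -> on_hand[A=29 B=28 C=29 D=30] avail[A=29 B=23 C=21 D=30] open={R4,R6}
Step 11: reserve R7 A 1 -> on_hand[A=29 B=28 C=29 D=30] avail[A=28 B=23 C=21 D=30] open={R4,R6,R7}
Step 12: commit R7 -> on_hand[A=28 B=28 C=29 D=30] avail[A=28 B=23 C=21 D=30] open={R4,R6}
Step 13: commit R6 -> on_hand[A=28 B=28 C=21 D=30] avail[A=28 B=23 C=21 D=30] open={R4}
Step 14: reserve R8 C 1 -> on_hand[A=28 B=28 C=21 D=30] avail[A=28 B=23 C=20 D=30] open={R4,R8}
Step 15: commit R8 -> on_hand[A=28 B=28 C=20 D=30] avail[A=28 B=23 C=20 D=30] open={R4}
Step 16: commit R4 -> on_hand[A=28 B=23 C=20 D=30] avail[A=28 B=23 C=20 D=30] open={}
Step 17: reserve R9 B 3 -> on_hand[A=28 B=23 C=20 D=30] avail[A=28 B=20 C=20 D=30] open={R9}
Step 18: commit R9 -> on_hand[A=28 B=20 C=20 D=30] avail[A=28 B=20 C=20 D=30] open={}
Open reservations: [] -> 0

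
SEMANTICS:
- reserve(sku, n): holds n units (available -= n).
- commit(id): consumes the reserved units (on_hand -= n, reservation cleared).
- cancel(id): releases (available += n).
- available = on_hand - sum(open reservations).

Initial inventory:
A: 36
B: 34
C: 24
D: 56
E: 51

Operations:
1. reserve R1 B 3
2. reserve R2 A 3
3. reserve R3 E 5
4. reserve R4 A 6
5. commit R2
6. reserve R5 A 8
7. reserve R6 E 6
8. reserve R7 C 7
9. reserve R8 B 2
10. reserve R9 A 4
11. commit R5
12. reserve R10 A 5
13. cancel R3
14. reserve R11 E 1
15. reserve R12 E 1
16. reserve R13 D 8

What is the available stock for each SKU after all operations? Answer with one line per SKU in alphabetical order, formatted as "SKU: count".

Step 1: reserve R1 B 3 -> on_hand[A=36 B=34 C=24 D=56 E=51] avail[A=36 B=31 C=24 D=56 E=51] open={R1}
Step 2: reserve R2 A 3 -> on_hand[A=36 B=34 C=24 D=56 E=51] avail[A=33 B=31 C=24 D=56 E=51] open={R1,R2}
Step 3: reserve R3 E 5 -> on_hand[A=36 B=34 C=24 D=56 E=51] avail[A=33 B=31 C=24 D=56 E=46] open={R1,R2,R3}
Step 4: reserve R4 A 6 -> on_hand[A=36 B=34 C=24 D=56 E=51] avail[A=27 B=31 C=24 D=56 E=46] open={R1,R2,R3,R4}
Step 5: commit R2 -> on_hand[A=33 B=34 C=24 D=56 E=51] avail[A=27 B=31 C=24 D=56 E=46] open={R1,R3,R4}
Step 6: reserve R5 A 8 -> on_hand[A=33 B=34 C=24 D=56 E=51] avail[A=19 B=31 C=24 D=56 E=46] open={R1,R3,R4,R5}
Step 7: reserve R6 E 6 -> on_hand[A=33 B=34 C=24 D=56 E=51] avail[A=19 B=31 C=24 D=56 E=40] open={R1,R3,R4,R5,R6}
Step 8: reserve R7 C 7 -> on_hand[A=33 B=34 C=24 D=56 E=51] avail[A=19 B=31 C=17 D=56 E=40] open={R1,R3,R4,R5,R6,R7}
Step 9: reserve R8 B 2 -> on_hand[A=33 B=34 C=24 D=56 E=51] avail[A=19 B=29 C=17 D=56 E=40] open={R1,R3,R4,R5,R6,R7,R8}
Step 10: reserve R9 A 4 -> on_hand[A=33 B=34 C=24 D=56 E=51] avail[A=15 B=29 C=17 D=56 E=40] open={R1,R3,R4,R5,R6,R7,R8,R9}
Step 11: commit R5 -> on_hand[A=25 B=34 C=24 D=56 E=51] avail[A=15 B=29 C=17 D=56 E=40] open={R1,R3,R4,R6,R7,R8,R9}
Step 12: reserve R10 A 5 -> on_hand[A=25 B=34 C=24 D=56 E=51] avail[A=10 B=29 C=17 D=56 E=40] open={R1,R10,R3,R4,R6,R7,R8,R9}
Step 13: cancel R3 -> on_hand[A=25 B=34 C=24 D=56 E=51] avail[A=10 B=29 C=17 D=56 E=45] open={R1,R10,R4,R6,R7,R8,R9}
Step 14: reserve R11 E 1 -> on_hand[A=25 B=34 C=24 D=56 E=51] avail[A=10 B=29 C=17 D=56 E=44] open={R1,R10,R11,R4,R6,R7,R8,R9}
Step 15: reserve R12 E 1 -> on_hand[A=25 B=34 C=24 D=56 E=51] avail[A=10 B=29 C=17 D=56 E=43] open={R1,R10,R11,R12,R4,R6,R7,R8,R9}
Step 16: reserve R13 D 8 -> on_hand[A=25 B=34 C=24 D=56 E=51] avail[A=10 B=29 C=17 D=48 E=43] open={R1,R10,R11,R12,R13,R4,R6,R7,R8,R9}

Answer: A: 10
B: 29
C: 17
D: 48
E: 43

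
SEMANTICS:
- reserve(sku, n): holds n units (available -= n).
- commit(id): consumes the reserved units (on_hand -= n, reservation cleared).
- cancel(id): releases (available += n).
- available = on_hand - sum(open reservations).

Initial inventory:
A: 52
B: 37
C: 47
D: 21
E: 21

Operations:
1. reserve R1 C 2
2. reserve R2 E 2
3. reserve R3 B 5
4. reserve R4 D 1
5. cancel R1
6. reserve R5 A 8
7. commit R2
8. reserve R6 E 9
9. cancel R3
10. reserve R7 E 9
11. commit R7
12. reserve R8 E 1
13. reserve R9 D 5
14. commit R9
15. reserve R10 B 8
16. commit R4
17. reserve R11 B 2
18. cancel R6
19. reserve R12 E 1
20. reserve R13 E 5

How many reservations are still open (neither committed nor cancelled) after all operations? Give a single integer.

Step 1: reserve R1 C 2 -> on_hand[A=52 B=37 C=47 D=21 E=21] avail[A=52 B=37 C=45 D=21 E=21] open={R1}
Step 2: reserve R2 E 2 -> on_hand[A=52 B=37 C=47 D=21 E=21] avail[A=52 B=37 C=45 D=21 E=19] open={R1,R2}
Step 3: reserve R3 B 5 -> on_hand[A=52 B=37 C=47 D=21 E=21] avail[A=52 B=32 C=45 D=21 E=19] open={R1,R2,R3}
Step 4: reserve R4 D 1 -> on_hand[A=52 B=37 C=47 D=21 E=21] avail[A=52 B=32 C=45 D=20 E=19] open={R1,R2,R3,R4}
Step 5: cancel R1 -> on_hand[A=52 B=37 C=47 D=21 E=21] avail[A=52 B=32 C=47 D=20 E=19] open={R2,R3,R4}
Step 6: reserve R5 A 8 -> on_hand[A=52 B=37 C=47 D=21 E=21] avail[A=44 B=32 C=47 D=20 E=19] open={R2,R3,R4,R5}
Step 7: commit R2 -> on_hand[A=52 B=37 C=47 D=21 E=19] avail[A=44 B=32 C=47 D=20 E=19] open={R3,R4,R5}
Step 8: reserve R6 E 9 -> on_hand[A=52 B=37 C=47 D=21 E=19] avail[A=44 B=32 C=47 D=20 E=10] open={R3,R4,R5,R6}
Step 9: cancel R3 -> on_hand[A=52 B=37 C=47 D=21 E=19] avail[A=44 B=37 C=47 D=20 E=10] open={R4,R5,R6}
Step 10: reserve R7 E 9 -> on_hand[A=52 B=37 C=47 D=21 E=19] avail[A=44 B=37 C=47 D=20 E=1] open={R4,R5,R6,R7}
Step 11: commit R7 -> on_hand[A=52 B=37 C=47 D=21 E=10] avail[A=44 B=37 C=47 D=20 E=1] open={R4,R5,R6}
Step 12: reserve R8 E 1 -> on_hand[A=52 B=37 C=47 D=21 E=10] avail[A=44 B=37 C=47 D=20 E=0] open={R4,R5,R6,R8}
Step 13: reserve R9 D 5 -> on_hand[A=52 B=37 C=47 D=21 E=10] avail[A=44 B=37 C=47 D=15 E=0] open={R4,R5,R6,R8,R9}
Step 14: commit R9 -> on_hand[A=52 B=37 C=47 D=16 E=10] avail[A=44 B=37 C=47 D=15 E=0] open={R4,R5,R6,R8}
Step 15: reserve R10 B 8 -> on_hand[A=52 B=37 C=47 D=16 E=10] avail[A=44 B=29 C=47 D=15 E=0] open={R10,R4,R5,R6,R8}
Step 16: commit R4 -> on_hand[A=52 B=37 C=47 D=15 E=10] avail[A=44 B=29 C=47 D=15 E=0] open={R10,R5,R6,R8}
Step 17: reserve R11 B 2 -> on_hand[A=52 B=37 C=47 D=15 E=10] avail[A=44 B=27 C=47 D=15 E=0] open={R10,R11,R5,R6,R8}
Step 18: cancel R6 -> on_hand[A=52 B=37 C=47 D=15 E=10] avail[A=44 B=27 C=47 D=15 E=9] open={R10,R11,R5,R8}
Step 19: reserve R12 E 1 -> on_hand[A=52 B=37 C=47 D=15 E=10] avail[A=44 B=27 C=47 D=15 E=8] open={R10,R11,R12,R5,R8}
Step 20: reserve R13 E 5 -> on_hand[A=52 B=37 C=47 D=15 E=10] avail[A=44 B=27 C=47 D=15 E=3] open={R10,R11,R12,R13,R5,R8}
Open reservations: ['R10', 'R11', 'R12', 'R13', 'R5', 'R8'] -> 6

Answer: 6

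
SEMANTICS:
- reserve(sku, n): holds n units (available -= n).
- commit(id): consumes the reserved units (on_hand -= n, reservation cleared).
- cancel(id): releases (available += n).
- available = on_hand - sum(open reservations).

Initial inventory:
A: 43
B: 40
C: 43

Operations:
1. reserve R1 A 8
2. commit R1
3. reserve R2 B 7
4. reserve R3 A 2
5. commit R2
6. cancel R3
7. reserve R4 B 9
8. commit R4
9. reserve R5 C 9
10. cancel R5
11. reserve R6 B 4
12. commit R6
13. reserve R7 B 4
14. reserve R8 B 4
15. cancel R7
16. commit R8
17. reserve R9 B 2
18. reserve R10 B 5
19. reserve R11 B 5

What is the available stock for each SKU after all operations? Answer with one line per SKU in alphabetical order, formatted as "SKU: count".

Step 1: reserve R1 A 8 -> on_hand[A=43 B=40 C=43] avail[A=35 B=40 C=43] open={R1}
Step 2: commit R1 -> on_hand[A=35 B=40 C=43] avail[A=35 B=40 C=43] open={}
Step 3: reserve R2 B 7 -> on_hand[A=35 B=40 C=43] avail[A=35 B=33 C=43] open={R2}
Step 4: reserve R3 A 2 -> on_hand[A=35 B=40 C=43] avail[A=33 B=33 C=43] open={R2,R3}
Step 5: commit R2 -> on_hand[A=35 B=33 C=43] avail[A=33 B=33 C=43] open={R3}
Step 6: cancel R3 -> on_hand[A=35 B=33 C=43] avail[A=35 B=33 C=43] open={}
Step 7: reserve R4 B 9 -> on_hand[A=35 B=33 C=43] avail[A=35 B=24 C=43] open={R4}
Step 8: commit R4 -> on_hand[A=35 B=24 C=43] avail[A=35 B=24 C=43] open={}
Step 9: reserve R5 C 9 -> on_hand[A=35 B=24 C=43] avail[A=35 B=24 C=34] open={R5}
Step 10: cancel R5 -> on_hand[A=35 B=24 C=43] avail[A=35 B=24 C=43] open={}
Step 11: reserve R6 B 4 -> on_hand[A=35 B=24 C=43] avail[A=35 B=20 C=43] open={R6}
Step 12: commit R6 -> on_hand[A=35 B=20 C=43] avail[A=35 B=20 C=43] open={}
Step 13: reserve R7 B 4 -> on_hand[A=35 B=20 C=43] avail[A=35 B=16 C=43] open={R7}
Step 14: reserve R8 B 4 -> on_hand[A=35 B=20 C=43] avail[A=35 B=12 C=43] open={R7,R8}
Step 15: cancel R7 -> on_hand[A=35 B=20 C=43] avail[A=35 B=16 C=43] open={R8}
Step 16: commit R8 -> on_hand[A=35 B=16 C=43] avail[A=35 B=16 C=43] open={}
Step 17: reserve R9 B 2 -> on_hand[A=35 B=16 C=43] avail[A=35 B=14 C=43] open={R9}
Step 18: reserve R10 B 5 -> on_hand[A=35 B=16 C=43] avail[A=35 B=9 C=43] open={R10,R9}
Step 19: reserve R11 B 5 -> on_hand[A=35 B=16 C=43] avail[A=35 B=4 C=43] open={R10,R11,R9}

Answer: A: 35
B: 4
C: 43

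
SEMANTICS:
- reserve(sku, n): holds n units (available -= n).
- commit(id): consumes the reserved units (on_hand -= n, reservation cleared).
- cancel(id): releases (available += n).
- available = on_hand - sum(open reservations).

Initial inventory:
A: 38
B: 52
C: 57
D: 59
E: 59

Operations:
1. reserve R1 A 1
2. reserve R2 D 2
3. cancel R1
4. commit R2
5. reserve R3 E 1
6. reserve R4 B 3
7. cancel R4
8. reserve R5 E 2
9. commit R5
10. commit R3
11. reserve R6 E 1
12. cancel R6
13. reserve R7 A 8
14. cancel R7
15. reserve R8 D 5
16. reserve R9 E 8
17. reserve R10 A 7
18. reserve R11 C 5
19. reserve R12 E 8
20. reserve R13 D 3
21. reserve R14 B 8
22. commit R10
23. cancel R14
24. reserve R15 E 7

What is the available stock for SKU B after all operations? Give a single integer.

Step 1: reserve R1 A 1 -> on_hand[A=38 B=52 C=57 D=59 E=59] avail[A=37 B=52 C=57 D=59 E=59] open={R1}
Step 2: reserve R2 D 2 -> on_hand[A=38 B=52 C=57 D=59 E=59] avail[A=37 B=52 C=57 D=57 E=59] open={R1,R2}
Step 3: cancel R1 -> on_hand[A=38 B=52 C=57 D=59 E=59] avail[A=38 B=52 C=57 D=57 E=59] open={R2}
Step 4: commit R2 -> on_hand[A=38 B=52 C=57 D=57 E=59] avail[A=38 B=52 C=57 D=57 E=59] open={}
Step 5: reserve R3 E 1 -> on_hand[A=38 B=52 C=57 D=57 E=59] avail[A=38 B=52 C=57 D=57 E=58] open={R3}
Step 6: reserve R4 B 3 -> on_hand[A=38 B=52 C=57 D=57 E=59] avail[A=38 B=49 C=57 D=57 E=58] open={R3,R4}
Step 7: cancel R4 -> on_hand[A=38 B=52 C=57 D=57 E=59] avail[A=38 B=52 C=57 D=57 E=58] open={R3}
Step 8: reserve R5 E 2 -> on_hand[A=38 B=52 C=57 D=57 E=59] avail[A=38 B=52 C=57 D=57 E=56] open={R3,R5}
Step 9: commit R5 -> on_hand[A=38 B=52 C=57 D=57 E=57] avail[A=38 B=52 C=57 D=57 E=56] open={R3}
Step 10: commit R3 -> on_hand[A=38 B=52 C=57 D=57 E=56] avail[A=38 B=52 C=57 D=57 E=56] open={}
Step 11: reserve R6 E 1 -> on_hand[A=38 B=52 C=57 D=57 E=56] avail[A=38 B=52 C=57 D=57 E=55] open={R6}
Step 12: cancel R6 -> on_hand[A=38 B=52 C=57 D=57 E=56] avail[A=38 B=52 C=57 D=57 E=56] open={}
Step 13: reserve R7 A 8 -> on_hand[A=38 B=52 C=57 D=57 E=56] avail[A=30 B=52 C=57 D=57 E=56] open={R7}
Step 14: cancel R7 -> on_hand[A=38 B=52 C=57 D=57 E=56] avail[A=38 B=52 C=57 D=57 E=56] open={}
Step 15: reserve R8 D 5 -> on_hand[A=38 B=52 C=57 D=57 E=56] avail[A=38 B=52 C=57 D=52 E=56] open={R8}
Step 16: reserve R9 E 8 -> on_hand[A=38 B=52 C=57 D=57 E=56] avail[A=38 B=52 C=57 D=52 E=48] open={R8,R9}
Step 17: reserve R10 A 7 -> on_hand[A=38 B=52 C=57 D=57 E=56] avail[A=31 B=52 C=57 D=52 E=48] open={R10,R8,R9}
Step 18: reserve R11 C 5 -> on_hand[A=38 B=52 C=57 D=57 E=56] avail[A=31 B=52 C=52 D=52 E=48] open={R10,R11,R8,R9}
Step 19: reserve R12 E 8 -> on_hand[A=38 B=52 C=57 D=57 E=56] avail[A=31 B=52 C=52 D=52 E=40] open={R10,R11,R12,R8,R9}
Step 20: reserve R13 D 3 -> on_hand[A=38 B=52 C=57 D=57 E=56] avail[A=31 B=52 C=52 D=49 E=40] open={R10,R11,R12,R13,R8,R9}
Step 21: reserve R14 B 8 -> on_hand[A=38 B=52 C=57 D=57 E=56] avail[A=31 B=44 C=52 D=49 E=40] open={R10,R11,R12,R13,R14,R8,R9}
Step 22: commit R10 -> on_hand[A=31 B=52 C=57 D=57 E=56] avail[A=31 B=44 C=52 D=49 E=40] open={R11,R12,R13,R14,R8,R9}
Step 23: cancel R14 -> on_hand[A=31 B=52 C=57 D=57 E=56] avail[A=31 B=52 C=52 D=49 E=40] open={R11,R12,R13,R8,R9}
Step 24: reserve R15 E 7 -> on_hand[A=31 B=52 C=57 D=57 E=56] avail[A=31 B=52 C=52 D=49 E=33] open={R11,R12,R13,R15,R8,R9}
Final available[B] = 52

Answer: 52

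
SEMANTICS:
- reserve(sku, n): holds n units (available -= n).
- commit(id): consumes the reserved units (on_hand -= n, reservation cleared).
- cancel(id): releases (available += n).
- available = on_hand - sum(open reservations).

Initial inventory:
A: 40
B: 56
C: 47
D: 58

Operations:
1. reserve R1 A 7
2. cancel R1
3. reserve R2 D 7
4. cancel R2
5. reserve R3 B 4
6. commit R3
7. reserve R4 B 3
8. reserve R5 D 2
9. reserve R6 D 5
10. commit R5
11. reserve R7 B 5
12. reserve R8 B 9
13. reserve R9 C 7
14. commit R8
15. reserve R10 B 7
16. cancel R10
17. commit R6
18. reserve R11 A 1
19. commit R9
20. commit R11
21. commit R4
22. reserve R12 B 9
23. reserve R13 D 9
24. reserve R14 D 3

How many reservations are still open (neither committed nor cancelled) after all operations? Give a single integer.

Step 1: reserve R1 A 7 -> on_hand[A=40 B=56 C=47 D=58] avail[A=33 B=56 C=47 D=58] open={R1}
Step 2: cancel R1 -> on_hand[A=40 B=56 C=47 D=58] avail[A=40 B=56 C=47 D=58] open={}
Step 3: reserve R2 D 7 -> on_hand[A=40 B=56 C=47 D=58] avail[A=40 B=56 C=47 D=51] open={R2}
Step 4: cancel R2 -> on_hand[A=40 B=56 C=47 D=58] avail[A=40 B=56 C=47 D=58] open={}
Step 5: reserve R3 B 4 -> on_hand[A=40 B=56 C=47 D=58] avail[A=40 B=52 C=47 D=58] open={R3}
Step 6: commit R3 -> on_hand[A=40 B=52 C=47 D=58] avail[A=40 B=52 C=47 D=58] open={}
Step 7: reserve R4 B 3 -> on_hand[A=40 B=52 C=47 D=58] avail[A=40 B=49 C=47 D=58] open={R4}
Step 8: reserve R5 D 2 -> on_hand[A=40 B=52 C=47 D=58] avail[A=40 B=49 C=47 D=56] open={R4,R5}
Step 9: reserve R6 D 5 -> on_hand[A=40 B=52 C=47 D=58] avail[A=40 B=49 C=47 D=51] open={R4,R5,R6}
Step 10: commit R5 -> on_hand[A=40 B=52 C=47 D=56] avail[A=40 B=49 C=47 D=51] open={R4,R6}
Step 11: reserve R7 B 5 -> on_hand[A=40 B=52 C=47 D=56] avail[A=40 B=44 C=47 D=51] open={R4,R6,R7}
Step 12: reserve R8 B 9 -> on_hand[A=40 B=52 C=47 D=56] avail[A=40 B=35 C=47 D=51] open={R4,R6,R7,R8}
Step 13: reserve R9 C 7 -> on_hand[A=40 B=52 C=47 D=56] avail[A=40 B=35 C=40 D=51] open={R4,R6,R7,R8,R9}
Step 14: commit R8 -> on_hand[A=40 B=43 C=47 D=56] avail[A=40 B=35 C=40 D=51] open={R4,R6,R7,R9}
Step 15: reserve R10 B 7 -> on_hand[A=40 B=43 C=47 D=56] avail[A=40 B=28 C=40 D=51] open={R10,R4,R6,R7,R9}
Step 16: cancel R10 -> on_hand[A=40 B=43 C=47 D=56] avail[A=40 B=35 C=40 D=51] open={R4,R6,R7,R9}
Step 17: commit R6 -> on_hand[A=40 B=43 C=47 D=51] avail[A=40 B=35 C=40 D=51] open={R4,R7,R9}
Step 18: reserve R11 A 1 -> on_hand[A=40 B=43 C=47 D=51] avail[A=39 B=35 C=40 D=51] open={R11,R4,R7,R9}
Step 19: commit R9 -> on_hand[A=40 B=43 C=40 D=51] avail[A=39 B=35 C=40 D=51] open={R11,R4,R7}
Step 20: commit R11 -> on_hand[A=39 B=43 C=40 D=51] avail[A=39 B=35 C=40 D=51] open={R4,R7}
Step 21: commit R4 -> on_hand[A=39 B=40 C=40 D=51] avail[A=39 B=35 C=40 D=51] open={R7}
Step 22: reserve R12 B 9 -> on_hand[A=39 B=40 C=40 D=51] avail[A=39 B=26 C=40 D=51] open={R12,R7}
Step 23: reserve R13 D 9 -> on_hand[A=39 B=40 C=40 D=51] avail[A=39 B=26 C=40 D=42] open={R12,R13,R7}
Step 24: reserve R14 D 3 -> on_hand[A=39 B=40 C=40 D=51] avail[A=39 B=26 C=40 D=39] open={R12,R13,R14,R7}
Open reservations: ['R12', 'R13', 'R14', 'R7'] -> 4

Answer: 4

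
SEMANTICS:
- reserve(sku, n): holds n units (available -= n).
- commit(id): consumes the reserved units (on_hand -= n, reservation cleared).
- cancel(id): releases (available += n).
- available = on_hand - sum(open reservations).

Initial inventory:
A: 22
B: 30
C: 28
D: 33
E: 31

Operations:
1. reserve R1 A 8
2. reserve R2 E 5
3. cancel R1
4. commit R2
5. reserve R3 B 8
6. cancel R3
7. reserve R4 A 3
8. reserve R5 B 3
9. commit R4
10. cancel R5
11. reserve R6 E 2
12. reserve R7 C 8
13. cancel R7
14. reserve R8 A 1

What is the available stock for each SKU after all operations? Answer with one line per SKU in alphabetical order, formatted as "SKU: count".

Answer: A: 18
B: 30
C: 28
D: 33
E: 24

Derivation:
Step 1: reserve R1 A 8 -> on_hand[A=22 B=30 C=28 D=33 E=31] avail[A=14 B=30 C=28 D=33 E=31] open={R1}
Step 2: reserve R2 E 5 -> on_hand[A=22 B=30 C=28 D=33 E=31] avail[A=14 B=30 C=28 D=33 E=26] open={R1,R2}
Step 3: cancel R1 -> on_hand[A=22 B=30 C=28 D=33 E=31] avail[A=22 B=30 C=28 D=33 E=26] open={R2}
Step 4: commit R2 -> on_hand[A=22 B=30 C=28 D=33 E=26] avail[A=22 B=30 C=28 D=33 E=26] open={}
Step 5: reserve R3 B 8 -> on_hand[A=22 B=30 C=28 D=33 E=26] avail[A=22 B=22 C=28 D=33 E=26] open={R3}
Step 6: cancel R3 -> on_hand[A=22 B=30 C=28 D=33 E=26] avail[A=22 B=30 C=28 D=33 E=26] open={}
Step 7: reserve R4 A 3 -> on_hand[A=22 B=30 C=28 D=33 E=26] avail[A=19 B=30 C=28 D=33 E=26] open={R4}
Step 8: reserve R5 B 3 -> on_hand[A=22 B=30 C=28 D=33 E=26] avail[A=19 B=27 C=28 D=33 E=26] open={R4,R5}
Step 9: commit R4 -> on_hand[A=19 B=30 C=28 D=33 E=26] avail[A=19 B=27 C=28 D=33 E=26] open={R5}
Step 10: cancel R5 -> on_hand[A=19 B=30 C=28 D=33 E=26] avail[A=19 B=30 C=28 D=33 E=26] open={}
Step 11: reserve R6 E 2 -> on_hand[A=19 B=30 C=28 D=33 E=26] avail[A=19 B=30 C=28 D=33 E=24] open={R6}
Step 12: reserve R7 C 8 -> on_hand[A=19 B=30 C=28 D=33 E=26] avail[A=19 B=30 C=20 D=33 E=24] open={R6,R7}
Step 13: cancel R7 -> on_hand[A=19 B=30 C=28 D=33 E=26] avail[A=19 B=30 C=28 D=33 E=24] open={R6}
Step 14: reserve R8 A 1 -> on_hand[A=19 B=30 C=28 D=33 E=26] avail[A=18 B=30 C=28 D=33 E=24] open={R6,R8}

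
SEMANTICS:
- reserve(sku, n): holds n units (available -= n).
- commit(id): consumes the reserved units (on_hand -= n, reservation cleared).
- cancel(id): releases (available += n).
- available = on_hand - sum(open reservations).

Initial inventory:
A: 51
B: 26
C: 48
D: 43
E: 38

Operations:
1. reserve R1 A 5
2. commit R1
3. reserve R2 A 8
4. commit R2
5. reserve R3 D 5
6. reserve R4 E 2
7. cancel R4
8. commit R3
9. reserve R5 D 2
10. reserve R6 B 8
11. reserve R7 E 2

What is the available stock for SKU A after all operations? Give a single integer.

Answer: 38

Derivation:
Step 1: reserve R1 A 5 -> on_hand[A=51 B=26 C=48 D=43 E=38] avail[A=46 B=26 C=48 D=43 E=38] open={R1}
Step 2: commit R1 -> on_hand[A=46 B=26 C=48 D=43 E=38] avail[A=46 B=26 C=48 D=43 E=38] open={}
Step 3: reserve R2 A 8 -> on_hand[A=46 B=26 C=48 D=43 E=38] avail[A=38 B=26 C=48 D=43 E=38] open={R2}
Step 4: commit R2 -> on_hand[A=38 B=26 C=48 D=43 E=38] avail[A=38 B=26 C=48 D=43 E=38] open={}
Step 5: reserve R3 D 5 -> on_hand[A=38 B=26 C=48 D=43 E=38] avail[A=38 B=26 C=48 D=38 E=38] open={R3}
Step 6: reserve R4 E 2 -> on_hand[A=38 B=26 C=48 D=43 E=38] avail[A=38 B=26 C=48 D=38 E=36] open={R3,R4}
Step 7: cancel R4 -> on_hand[A=38 B=26 C=48 D=43 E=38] avail[A=38 B=26 C=48 D=38 E=38] open={R3}
Step 8: commit R3 -> on_hand[A=38 B=26 C=48 D=38 E=38] avail[A=38 B=26 C=48 D=38 E=38] open={}
Step 9: reserve R5 D 2 -> on_hand[A=38 B=26 C=48 D=38 E=38] avail[A=38 B=26 C=48 D=36 E=38] open={R5}
Step 10: reserve R6 B 8 -> on_hand[A=38 B=26 C=48 D=38 E=38] avail[A=38 B=18 C=48 D=36 E=38] open={R5,R6}
Step 11: reserve R7 E 2 -> on_hand[A=38 B=26 C=48 D=38 E=38] avail[A=38 B=18 C=48 D=36 E=36] open={R5,R6,R7}
Final available[A] = 38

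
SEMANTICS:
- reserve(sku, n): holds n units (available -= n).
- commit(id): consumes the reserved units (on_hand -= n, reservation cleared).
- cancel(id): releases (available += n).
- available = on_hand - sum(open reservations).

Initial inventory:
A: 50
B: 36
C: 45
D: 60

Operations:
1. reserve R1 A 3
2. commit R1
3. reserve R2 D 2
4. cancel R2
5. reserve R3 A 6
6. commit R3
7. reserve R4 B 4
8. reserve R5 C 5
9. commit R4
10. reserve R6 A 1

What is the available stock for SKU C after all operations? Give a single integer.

Step 1: reserve R1 A 3 -> on_hand[A=50 B=36 C=45 D=60] avail[A=47 B=36 C=45 D=60] open={R1}
Step 2: commit R1 -> on_hand[A=47 B=36 C=45 D=60] avail[A=47 B=36 C=45 D=60] open={}
Step 3: reserve R2 D 2 -> on_hand[A=47 B=36 C=45 D=60] avail[A=47 B=36 C=45 D=58] open={R2}
Step 4: cancel R2 -> on_hand[A=47 B=36 C=45 D=60] avail[A=47 B=36 C=45 D=60] open={}
Step 5: reserve R3 A 6 -> on_hand[A=47 B=36 C=45 D=60] avail[A=41 B=36 C=45 D=60] open={R3}
Step 6: commit R3 -> on_hand[A=41 B=36 C=45 D=60] avail[A=41 B=36 C=45 D=60] open={}
Step 7: reserve R4 B 4 -> on_hand[A=41 B=36 C=45 D=60] avail[A=41 B=32 C=45 D=60] open={R4}
Step 8: reserve R5 C 5 -> on_hand[A=41 B=36 C=45 D=60] avail[A=41 B=32 C=40 D=60] open={R4,R5}
Step 9: commit R4 -> on_hand[A=41 B=32 C=45 D=60] avail[A=41 B=32 C=40 D=60] open={R5}
Step 10: reserve R6 A 1 -> on_hand[A=41 B=32 C=45 D=60] avail[A=40 B=32 C=40 D=60] open={R5,R6}
Final available[C] = 40

Answer: 40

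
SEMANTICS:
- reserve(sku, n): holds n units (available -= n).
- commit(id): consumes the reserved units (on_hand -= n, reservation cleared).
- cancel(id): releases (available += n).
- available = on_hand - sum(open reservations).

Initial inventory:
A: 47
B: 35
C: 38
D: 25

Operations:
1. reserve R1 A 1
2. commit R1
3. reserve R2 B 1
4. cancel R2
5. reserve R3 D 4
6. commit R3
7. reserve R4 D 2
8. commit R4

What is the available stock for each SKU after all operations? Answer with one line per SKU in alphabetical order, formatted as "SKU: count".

Step 1: reserve R1 A 1 -> on_hand[A=47 B=35 C=38 D=25] avail[A=46 B=35 C=38 D=25] open={R1}
Step 2: commit R1 -> on_hand[A=46 B=35 C=38 D=25] avail[A=46 B=35 C=38 D=25] open={}
Step 3: reserve R2 B 1 -> on_hand[A=46 B=35 C=38 D=25] avail[A=46 B=34 C=38 D=25] open={R2}
Step 4: cancel R2 -> on_hand[A=46 B=35 C=38 D=25] avail[A=46 B=35 C=38 D=25] open={}
Step 5: reserve R3 D 4 -> on_hand[A=46 B=35 C=38 D=25] avail[A=46 B=35 C=38 D=21] open={R3}
Step 6: commit R3 -> on_hand[A=46 B=35 C=38 D=21] avail[A=46 B=35 C=38 D=21] open={}
Step 7: reserve R4 D 2 -> on_hand[A=46 B=35 C=38 D=21] avail[A=46 B=35 C=38 D=19] open={R4}
Step 8: commit R4 -> on_hand[A=46 B=35 C=38 D=19] avail[A=46 B=35 C=38 D=19] open={}

Answer: A: 46
B: 35
C: 38
D: 19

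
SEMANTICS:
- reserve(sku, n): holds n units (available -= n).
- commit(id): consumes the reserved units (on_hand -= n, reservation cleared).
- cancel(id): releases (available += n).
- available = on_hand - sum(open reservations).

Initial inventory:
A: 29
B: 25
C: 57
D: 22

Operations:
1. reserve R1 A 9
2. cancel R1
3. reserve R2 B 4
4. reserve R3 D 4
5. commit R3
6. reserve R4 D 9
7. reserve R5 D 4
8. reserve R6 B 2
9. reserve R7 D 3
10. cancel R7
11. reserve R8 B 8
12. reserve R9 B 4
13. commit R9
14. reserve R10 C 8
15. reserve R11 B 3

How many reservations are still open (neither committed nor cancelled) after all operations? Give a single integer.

Step 1: reserve R1 A 9 -> on_hand[A=29 B=25 C=57 D=22] avail[A=20 B=25 C=57 D=22] open={R1}
Step 2: cancel R1 -> on_hand[A=29 B=25 C=57 D=22] avail[A=29 B=25 C=57 D=22] open={}
Step 3: reserve R2 B 4 -> on_hand[A=29 B=25 C=57 D=22] avail[A=29 B=21 C=57 D=22] open={R2}
Step 4: reserve R3 D 4 -> on_hand[A=29 B=25 C=57 D=22] avail[A=29 B=21 C=57 D=18] open={R2,R3}
Step 5: commit R3 -> on_hand[A=29 B=25 C=57 D=18] avail[A=29 B=21 C=57 D=18] open={R2}
Step 6: reserve R4 D 9 -> on_hand[A=29 B=25 C=57 D=18] avail[A=29 B=21 C=57 D=9] open={R2,R4}
Step 7: reserve R5 D 4 -> on_hand[A=29 B=25 C=57 D=18] avail[A=29 B=21 C=57 D=5] open={R2,R4,R5}
Step 8: reserve R6 B 2 -> on_hand[A=29 B=25 C=57 D=18] avail[A=29 B=19 C=57 D=5] open={R2,R4,R5,R6}
Step 9: reserve R7 D 3 -> on_hand[A=29 B=25 C=57 D=18] avail[A=29 B=19 C=57 D=2] open={R2,R4,R5,R6,R7}
Step 10: cancel R7 -> on_hand[A=29 B=25 C=57 D=18] avail[A=29 B=19 C=57 D=5] open={R2,R4,R5,R6}
Step 11: reserve R8 B 8 -> on_hand[A=29 B=25 C=57 D=18] avail[A=29 B=11 C=57 D=5] open={R2,R4,R5,R6,R8}
Step 12: reserve R9 B 4 -> on_hand[A=29 B=25 C=57 D=18] avail[A=29 B=7 C=57 D=5] open={R2,R4,R5,R6,R8,R9}
Step 13: commit R9 -> on_hand[A=29 B=21 C=57 D=18] avail[A=29 B=7 C=57 D=5] open={R2,R4,R5,R6,R8}
Step 14: reserve R10 C 8 -> on_hand[A=29 B=21 C=57 D=18] avail[A=29 B=7 C=49 D=5] open={R10,R2,R4,R5,R6,R8}
Step 15: reserve R11 B 3 -> on_hand[A=29 B=21 C=57 D=18] avail[A=29 B=4 C=49 D=5] open={R10,R11,R2,R4,R5,R6,R8}
Open reservations: ['R10', 'R11', 'R2', 'R4', 'R5', 'R6', 'R8'] -> 7

Answer: 7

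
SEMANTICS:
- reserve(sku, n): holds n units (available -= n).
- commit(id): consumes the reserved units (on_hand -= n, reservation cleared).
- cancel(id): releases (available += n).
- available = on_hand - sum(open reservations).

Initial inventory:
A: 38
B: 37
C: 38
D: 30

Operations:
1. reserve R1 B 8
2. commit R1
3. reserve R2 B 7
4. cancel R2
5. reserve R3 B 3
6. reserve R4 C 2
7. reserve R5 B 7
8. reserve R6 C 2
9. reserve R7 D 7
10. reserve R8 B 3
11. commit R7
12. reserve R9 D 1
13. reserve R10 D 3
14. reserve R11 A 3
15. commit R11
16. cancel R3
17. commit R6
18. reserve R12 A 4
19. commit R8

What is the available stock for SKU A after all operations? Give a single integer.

Step 1: reserve R1 B 8 -> on_hand[A=38 B=37 C=38 D=30] avail[A=38 B=29 C=38 D=30] open={R1}
Step 2: commit R1 -> on_hand[A=38 B=29 C=38 D=30] avail[A=38 B=29 C=38 D=30] open={}
Step 3: reserve R2 B 7 -> on_hand[A=38 B=29 C=38 D=30] avail[A=38 B=22 C=38 D=30] open={R2}
Step 4: cancel R2 -> on_hand[A=38 B=29 C=38 D=30] avail[A=38 B=29 C=38 D=30] open={}
Step 5: reserve R3 B 3 -> on_hand[A=38 B=29 C=38 D=30] avail[A=38 B=26 C=38 D=30] open={R3}
Step 6: reserve R4 C 2 -> on_hand[A=38 B=29 C=38 D=30] avail[A=38 B=26 C=36 D=30] open={R3,R4}
Step 7: reserve R5 B 7 -> on_hand[A=38 B=29 C=38 D=30] avail[A=38 B=19 C=36 D=30] open={R3,R4,R5}
Step 8: reserve R6 C 2 -> on_hand[A=38 B=29 C=38 D=30] avail[A=38 B=19 C=34 D=30] open={R3,R4,R5,R6}
Step 9: reserve R7 D 7 -> on_hand[A=38 B=29 C=38 D=30] avail[A=38 B=19 C=34 D=23] open={R3,R4,R5,R6,R7}
Step 10: reserve R8 B 3 -> on_hand[A=38 B=29 C=38 D=30] avail[A=38 B=16 C=34 D=23] open={R3,R4,R5,R6,R7,R8}
Step 11: commit R7 -> on_hand[A=38 B=29 C=38 D=23] avail[A=38 B=16 C=34 D=23] open={R3,R4,R5,R6,R8}
Step 12: reserve R9 D 1 -> on_hand[A=38 B=29 C=38 D=23] avail[A=38 B=16 C=34 D=22] open={R3,R4,R5,R6,R8,R9}
Step 13: reserve R10 D 3 -> on_hand[A=38 B=29 C=38 D=23] avail[A=38 B=16 C=34 D=19] open={R10,R3,R4,R5,R6,R8,R9}
Step 14: reserve R11 A 3 -> on_hand[A=38 B=29 C=38 D=23] avail[A=35 B=16 C=34 D=19] open={R10,R11,R3,R4,R5,R6,R8,R9}
Step 15: commit R11 -> on_hand[A=35 B=29 C=38 D=23] avail[A=35 B=16 C=34 D=19] open={R10,R3,R4,R5,R6,R8,R9}
Step 16: cancel R3 -> on_hand[A=35 B=29 C=38 D=23] avail[A=35 B=19 C=34 D=19] open={R10,R4,R5,R6,R8,R9}
Step 17: commit R6 -> on_hand[A=35 B=29 C=36 D=23] avail[A=35 B=19 C=34 D=19] open={R10,R4,R5,R8,R9}
Step 18: reserve R12 A 4 -> on_hand[A=35 B=29 C=36 D=23] avail[A=31 B=19 C=34 D=19] open={R10,R12,R4,R5,R8,R9}
Step 19: commit R8 -> on_hand[A=35 B=26 C=36 D=23] avail[A=31 B=19 C=34 D=19] open={R10,R12,R4,R5,R9}
Final available[A] = 31

Answer: 31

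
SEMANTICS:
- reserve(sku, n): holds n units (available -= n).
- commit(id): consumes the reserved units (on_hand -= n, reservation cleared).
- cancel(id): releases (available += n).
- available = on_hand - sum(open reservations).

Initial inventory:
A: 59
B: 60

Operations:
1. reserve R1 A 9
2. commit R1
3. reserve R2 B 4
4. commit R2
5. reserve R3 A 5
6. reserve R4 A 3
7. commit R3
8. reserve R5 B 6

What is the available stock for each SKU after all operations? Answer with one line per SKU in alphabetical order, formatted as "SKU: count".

Answer: A: 42
B: 50

Derivation:
Step 1: reserve R1 A 9 -> on_hand[A=59 B=60] avail[A=50 B=60] open={R1}
Step 2: commit R1 -> on_hand[A=50 B=60] avail[A=50 B=60] open={}
Step 3: reserve R2 B 4 -> on_hand[A=50 B=60] avail[A=50 B=56] open={R2}
Step 4: commit R2 -> on_hand[A=50 B=56] avail[A=50 B=56] open={}
Step 5: reserve R3 A 5 -> on_hand[A=50 B=56] avail[A=45 B=56] open={R3}
Step 6: reserve R4 A 3 -> on_hand[A=50 B=56] avail[A=42 B=56] open={R3,R4}
Step 7: commit R3 -> on_hand[A=45 B=56] avail[A=42 B=56] open={R4}
Step 8: reserve R5 B 6 -> on_hand[A=45 B=56] avail[A=42 B=50] open={R4,R5}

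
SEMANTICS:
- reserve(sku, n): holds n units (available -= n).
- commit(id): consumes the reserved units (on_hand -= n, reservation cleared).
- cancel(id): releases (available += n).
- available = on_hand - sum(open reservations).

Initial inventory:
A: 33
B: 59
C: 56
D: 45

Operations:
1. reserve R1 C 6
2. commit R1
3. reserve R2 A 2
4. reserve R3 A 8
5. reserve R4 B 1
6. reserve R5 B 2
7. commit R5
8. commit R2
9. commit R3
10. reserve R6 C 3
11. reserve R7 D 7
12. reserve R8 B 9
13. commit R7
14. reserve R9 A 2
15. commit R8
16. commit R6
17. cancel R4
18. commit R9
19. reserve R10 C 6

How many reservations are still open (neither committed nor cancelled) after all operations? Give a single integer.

Answer: 1

Derivation:
Step 1: reserve R1 C 6 -> on_hand[A=33 B=59 C=56 D=45] avail[A=33 B=59 C=50 D=45] open={R1}
Step 2: commit R1 -> on_hand[A=33 B=59 C=50 D=45] avail[A=33 B=59 C=50 D=45] open={}
Step 3: reserve R2 A 2 -> on_hand[A=33 B=59 C=50 D=45] avail[A=31 B=59 C=50 D=45] open={R2}
Step 4: reserve R3 A 8 -> on_hand[A=33 B=59 C=50 D=45] avail[A=23 B=59 C=50 D=45] open={R2,R3}
Step 5: reserve R4 B 1 -> on_hand[A=33 B=59 C=50 D=45] avail[A=23 B=58 C=50 D=45] open={R2,R3,R4}
Step 6: reserve R5 B 2 -> on_hand[A=33 B=59 C=50 D=45] avail[A=23 B=56 C=50 D=45] open={R2,R3,R4,R5}
Step 7: commit R5 -> on_hand[A=33 B=57 C=50 D=45] avail[A=23 B=56 C=50 D=45] open={R2,R3,R4}
Step 8: commit R2 -> on_hand[A=31 B=57 C=50 D=45] avail[A=23 B=56 C=50 D=45] open={R3,R4}
Step 9: commit R3 -> on_hand[A=23 B=57 C=50 D=45] avail[A=23 B=56 C=50 D=45] open={R4}
Step 10: reserve R6 C 3 -> on_hand[A=23 B=57 C=50 D=45] avail[A=23 B=56 C=47 D=45] open={R4,R6}
Step 11: reserve R7 D 7 -> on_hand[A=23 B=57 C=50 D=45] avail[A=23 B=56 C=47 D=38] open={R4,R6,R7}
Step 12: reserve R8 B 9 -> on_hand[A=23 B=57 C=50 D=45] avail[A=23 B=47 C=47 D=38] open={R4,R6,R7,R8}
Step 13: commit R7 -> on_hand[A=23 B=57 C=50 D=38] avail[A=23 B=47 C=47 D=38] open={R4,R6,R8}
Step 14: reserve R9 A 2 -> on_hand[A=23 B=57 C=50 D=38] avail[A=21 B=47 C=47 D=38] open={R4,R6,R8,R9}
Step 15: commit R8 -> on_hand[A=23 B=48 C=50 D=38] avail[A=21 B=47 C=47 D=38] open={R4,R6,R9}
Step 16: commit R6 -> on_hand[A=23 B=48 C=47 D=38] avail[A=21 B=47 C=47 D=38] open={R4,R9}
Step 17: cancel R4 -> on_hand[A=23 B=48 C=47 D=38] avail[A=21 B=48 C=47 D=38] open={R9}
Step 18: commit R9 -> on_hand[A=21 B=48 C=47 D=38] avail[A=21 B=48 C=47 D=38] open={}
Step 19: reserve R10 C 6 -> on_hand[A=21 B=48 C=47 D=38] avail[A=21 B=48 C=41 D=38] open={R10}
Open reservations: ['R10'] -> 1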